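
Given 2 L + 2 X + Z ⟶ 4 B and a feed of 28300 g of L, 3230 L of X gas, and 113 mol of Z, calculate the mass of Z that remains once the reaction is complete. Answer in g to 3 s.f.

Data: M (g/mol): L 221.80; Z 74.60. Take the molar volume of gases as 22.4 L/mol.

3670 g

n(L) = 28300 / 221.80 = 127.6 mol
n(X) = 3230 / 22.4 = 144.2 mol
n(Z) = 113.0 mol
n/ν → L: 63.80, X: 72.10, Z: 113.0; L is limiting.
Z consumed = (1/2) × 127.6 = 63.80 mol
Z remaining = 113.0 − 63.80 = 49.20 mol
mass = 49.20 × 74.60 = 3670 g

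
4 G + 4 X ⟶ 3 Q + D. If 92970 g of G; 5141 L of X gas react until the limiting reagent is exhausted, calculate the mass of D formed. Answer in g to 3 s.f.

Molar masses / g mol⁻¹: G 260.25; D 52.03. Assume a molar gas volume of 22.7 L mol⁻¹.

n(G) = 92970 / 260.25 = 357.2 mol
n(X) = 5141 / 22.7 = 226.5 mol
n/ν → G: 89.30, X: 56.63; X is limiting.
n(D) = (1/4) × 226.5 = 56.63 mol
mass = 56.63 × 52.03 = 2946 g

2950 g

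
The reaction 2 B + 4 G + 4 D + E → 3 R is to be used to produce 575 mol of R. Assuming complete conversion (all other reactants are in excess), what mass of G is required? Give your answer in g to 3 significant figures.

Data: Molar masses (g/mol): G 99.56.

76300 g

n(R) = 575.0 mol
n(G) = (4/3) × 575.0 = 766.7 mol
mass = 766.7 × 99.56 = 76330 g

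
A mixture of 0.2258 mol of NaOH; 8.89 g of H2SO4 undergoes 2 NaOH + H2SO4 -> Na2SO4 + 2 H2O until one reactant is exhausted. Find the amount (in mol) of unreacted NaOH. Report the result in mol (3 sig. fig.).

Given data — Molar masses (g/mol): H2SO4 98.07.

0.0445 mol

n(NaOH) = 0.2258 mol
n(H2SO4) = 8.890 / 98.07 = 0.09065 mol
n/ν for NaOH = 0.2258/2 = 0.1129
n/ν for H2SO4 = 0.09065/1 = 0.09065
Smallest n/ν is H2SO4 → limiting reagent.
NaOH consumed = (2/1) × 0.09065 = 0.1813 mol
NaOH remaining = 0.2258 − 0.1813 = 0.04450 mol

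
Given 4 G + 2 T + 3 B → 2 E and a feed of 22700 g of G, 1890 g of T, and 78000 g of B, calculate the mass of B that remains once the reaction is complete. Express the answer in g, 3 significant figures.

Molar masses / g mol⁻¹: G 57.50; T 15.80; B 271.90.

29200 g

n(G) = 22700 / 57.50 = 394.8 mol
n(T) = 1890 / 15.80 = 119.6 mol
n(B) = 78000 / 271.90 = 286.9 mol
n/ν → G: 98.70, T: 59.80, B: 95.63; T is limiting.
B consumed = (3/2) × 119.6 = 179.4 mol
B remaining = 286.9 − 179.4 = 107.5 mol
mass = 107.5 × 271.90 = 29230 g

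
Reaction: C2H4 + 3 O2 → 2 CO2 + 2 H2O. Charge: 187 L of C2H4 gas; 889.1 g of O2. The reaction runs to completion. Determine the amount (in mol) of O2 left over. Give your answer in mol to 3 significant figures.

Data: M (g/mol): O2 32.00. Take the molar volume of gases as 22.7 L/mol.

n(C2H4) = 187.0 / 22.7 = 8.238 mol
n(O2) = 889.1 / 32.00 = 27.78 mol
n/ν for C2H4 = 8.238/1 = 8.238
n/ν for O2 = 27.78/3 = 9.260
Smallest n/ν is C2H4 → limiting reagent.
O2 consumed = (3/1) × 8.238 = 24.71 mol
O2 remaining = 27.78 − 24.71 = 3.070 mol

3.07 mol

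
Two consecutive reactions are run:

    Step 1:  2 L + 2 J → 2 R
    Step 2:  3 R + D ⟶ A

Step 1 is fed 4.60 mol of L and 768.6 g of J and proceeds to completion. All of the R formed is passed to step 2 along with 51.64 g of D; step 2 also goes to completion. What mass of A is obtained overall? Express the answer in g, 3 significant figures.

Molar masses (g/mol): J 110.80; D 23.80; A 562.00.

862 g

Step 1:
n(L) = 4.600 mol
n(J) = 768.6 / 110.80 = 6.937 mol
n/ν → L: 2.300, J: 3.469; L is limiting.
n(R) produced = (2/2) × 4.600 = 4.600 mol
Step 2:
n(R) available = 4.600 mol
n(D) = 51.64 / 23.80 = 2.170 mol
n/ν → R: 1.533, D: 2.170; R is limiting.
n(A) = (1/3) × 4.600 = 1.533 mol
mass = 1.533 × 562.00 = 861.5 g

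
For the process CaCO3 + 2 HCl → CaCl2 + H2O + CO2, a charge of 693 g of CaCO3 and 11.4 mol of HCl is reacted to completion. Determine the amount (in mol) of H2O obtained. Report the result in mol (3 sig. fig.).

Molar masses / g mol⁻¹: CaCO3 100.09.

5.70 mol

n(CaCO3) = 693.0 / 100.09 = 6.924 mol
n(HCl) = 11.40 mol
n/ν for CaCO3 = 6.924/1 = 6.924
n/ν for HCl = 11.40/2 = 5.700
Smallest n/ν is HCl → limiting reagent.
n(H2O) = (1/2) × 11.40 = 5.700 mol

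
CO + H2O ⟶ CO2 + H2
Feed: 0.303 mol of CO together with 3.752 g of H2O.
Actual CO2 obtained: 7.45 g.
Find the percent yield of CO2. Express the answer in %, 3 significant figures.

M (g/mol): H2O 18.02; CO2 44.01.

81.3 %

n(CO) = 0.3030 mol
n(H2O) = 3.752 / 18.02 = 0.2082 mol
n/ν for CO = 0.3030/1 = 0.3030
n/ν for H2O = 0.2082/1 = 0.2082
Smallest n/ν is H2O → limiting reagent.
theoretical n(CO2) = (1/1) × 0.2082 = 0.2082 mol → 9.163 g
% yield = 7.45 / 9.163 × 100 = 81.31 %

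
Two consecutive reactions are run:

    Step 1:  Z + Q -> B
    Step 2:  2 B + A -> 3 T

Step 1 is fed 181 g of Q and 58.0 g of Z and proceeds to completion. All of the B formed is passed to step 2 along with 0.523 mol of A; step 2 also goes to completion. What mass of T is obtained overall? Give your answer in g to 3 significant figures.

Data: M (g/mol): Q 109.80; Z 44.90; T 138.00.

217 g

Step 1:
n(Q) = 181.0 / 109.80 = 1.648 mol
n(Z) = 58.00 / 44.90 = 1.292 mol
n/ν for Q = 1.648/1 = 1.648
n/ν for Z = 1.292/1 = 1.292
Smallest n/ν is Z → limiting reagent.
n(B) produced = (1/1) × 1.292 = 1.292 mol
Step 2:
n(B) available = 1.292 mol
n(A) = 0.5230 mol
n/ν for B = 1.292/2 = 0.6460
n/ν for A = 0.5230/1 = 0.5230
Smallest n/ν is A → limiting reagent.
n(T) = (3/1) × 0.5230 = 1.569 mol
mass = 1.569 × 138.00 = 216.5 g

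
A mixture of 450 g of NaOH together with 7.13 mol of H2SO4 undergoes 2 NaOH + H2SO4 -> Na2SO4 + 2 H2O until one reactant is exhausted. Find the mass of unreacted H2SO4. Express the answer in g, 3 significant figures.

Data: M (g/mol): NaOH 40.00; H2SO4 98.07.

148 g

n(NaOH) = 450.0 / 40.00 = 11.25 mol
n(H2SO4) = 7.130 mol
n/ν → NaOH: 5.625, H2SO4: 7.130; NaOH is limiting.
H2SO4 consumed = (1/2) × 11.25 = 5.625 mol
H2SO4 remaining = 7.130 − 5.625 = 1.505 mol
mass = 1.505 × 98.07 = 147.6 g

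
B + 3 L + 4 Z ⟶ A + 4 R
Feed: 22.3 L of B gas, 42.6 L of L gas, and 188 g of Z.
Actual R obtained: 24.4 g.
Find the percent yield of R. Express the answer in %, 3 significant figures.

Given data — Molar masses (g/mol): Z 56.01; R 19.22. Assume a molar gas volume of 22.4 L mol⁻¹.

n(B) = 22.30 / 22.4 = 0.9955 mol
n(L) = 42.60 / 22.4 = 1.902 mol
n(Z) = 188.0 / 56.01 = 3.357 mol
n/ν for B = 0.9955/1 = 0.9955
n/ν for L = 1.902/3 = 0.6340
n/ν for Z = 3.357/4 = 0.8393
Smallest n/ν is L → limiting reagent.
theoretical n(R) = (4/3) × 1.902 = 2.536 mol → 48.74 g
% yield = 24.4 / 48.74 × 100 = 50.06 %

50.1 %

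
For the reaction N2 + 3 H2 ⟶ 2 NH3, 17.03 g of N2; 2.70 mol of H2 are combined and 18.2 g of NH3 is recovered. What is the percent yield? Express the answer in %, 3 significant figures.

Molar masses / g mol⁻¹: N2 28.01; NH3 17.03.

87.9 %

n(N2) = 17.03 / 28.01 = 0.6080 mol
n(H2) = 2.700 mol
n/ν for N2 = 0.6080/1 = 0.6080
n/ν for H2 = 2.700/3 = 0.9000
Smallest n/ν is N2 → limiting reagent.
theoretical n(NH3) = (2/1) × 0.6080 = 1.216 mol → 20.71 g
% yield = 18.2 / 20.71 × 100 = 87.88 %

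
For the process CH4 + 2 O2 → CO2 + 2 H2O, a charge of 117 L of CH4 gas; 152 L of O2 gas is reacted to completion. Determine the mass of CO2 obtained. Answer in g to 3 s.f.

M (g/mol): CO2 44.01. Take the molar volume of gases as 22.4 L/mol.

n(CH4) = 117.0 / 22.4 = 5.223 mol
n(O2) = 152.0 / 22.4 = 6.786 mol
n/ν → CH4: 5.223, O2: 3.393; O2 is limiting.
n(CO2) = (1/2) × 6.786 = 3.393 mol
mass = 3.393 × 44.01 = 149.3 g

149 g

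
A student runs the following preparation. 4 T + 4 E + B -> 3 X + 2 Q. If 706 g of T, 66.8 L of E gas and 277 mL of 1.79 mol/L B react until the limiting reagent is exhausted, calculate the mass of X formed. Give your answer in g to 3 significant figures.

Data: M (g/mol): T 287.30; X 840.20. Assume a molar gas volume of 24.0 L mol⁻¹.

n(T) = 706.0 / 287.30 = 2.457 mol
n(E) = 66.80 / 24.0 = 2.783 mol
n(B) = 1.79 × 277.0/1000 = 0.4958 mol
n/ν for T = 2.457/4 = 0.6143
n/ν for E = 2.783/4 = 0.6958
n/ν for B = 0.4958/1 = 0.4958
Smallest n/ν is B → limiting reagent.
n(X) = (3/1) × 0.4958 = 1.487 mol
mass = 1.487 × 840.20 = 1249 g

1250 g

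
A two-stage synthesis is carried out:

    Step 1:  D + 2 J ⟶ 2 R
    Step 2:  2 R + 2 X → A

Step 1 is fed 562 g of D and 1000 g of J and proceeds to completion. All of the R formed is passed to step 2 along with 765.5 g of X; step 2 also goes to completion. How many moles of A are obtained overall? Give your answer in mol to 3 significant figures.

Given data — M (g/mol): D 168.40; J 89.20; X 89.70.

3.34 mol

Step 1:
n(D) = 562.0 / 168.40 = 3.337 mol
n(J) = 1000 / 89.20 = 11.21 mol
n/ν → D: 3.337, J: 5.605; D is limiting.
n(R) produced = (2/1) × 3.337 = 6.674 mol
Step 2:
n(R) available = 6.674 mol
n(X) = 765.5 / 89.70 = 8.534 mol
n/ν → R: 3.337, X: 4.267; R is limiting.
n(A) = (1/2) × 6.674 = 3.337 mol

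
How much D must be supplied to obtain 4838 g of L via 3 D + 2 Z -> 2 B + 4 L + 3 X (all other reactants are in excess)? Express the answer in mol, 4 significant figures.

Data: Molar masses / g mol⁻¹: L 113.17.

n(L) = 4838 / 113.17 = 42.75 mol
n(D) = (3/4) × 42.75 = 32.06 mol

32.06 mol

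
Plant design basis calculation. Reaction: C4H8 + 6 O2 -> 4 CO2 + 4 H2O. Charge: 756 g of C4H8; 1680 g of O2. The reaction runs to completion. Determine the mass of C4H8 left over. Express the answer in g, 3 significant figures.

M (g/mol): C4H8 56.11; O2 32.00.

265 g

n(C4H8) = 756.0 / 56.11 = 13.47 mol
n(O2) = 1680 / 32.00 = 52.50 mol
n/ν for C4H8 = 13.47/1 = 13.47
n/ν for O2 = 52.50/6 = 8.750
Smallest n/ν is O2 → limiting reagent.
C4H8 consumed = (1/6) × 52.50 = 8.750 mol
C4H8 remaining = 13.47 − 8.750 = 4.720 mol
mass = 4.720 × 56.11 = 264.8 g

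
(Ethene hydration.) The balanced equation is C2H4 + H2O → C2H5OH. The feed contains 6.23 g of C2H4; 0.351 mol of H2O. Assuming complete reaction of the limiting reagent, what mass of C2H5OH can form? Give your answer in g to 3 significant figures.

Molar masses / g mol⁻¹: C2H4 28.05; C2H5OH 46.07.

10.2 g

n(C2H4) = 6.230 / 28.05 = 0.2221 mol
n(H2O) = 0.3510 mol
n/ν → C2H4: 0.2221, H2O: 0.3510; C2H4 is limiting.
n(C2H5OH) = (1/1) × 0.2221 = 0.2221 mol
mass = 0.2221 × 46.07 = 10.23 g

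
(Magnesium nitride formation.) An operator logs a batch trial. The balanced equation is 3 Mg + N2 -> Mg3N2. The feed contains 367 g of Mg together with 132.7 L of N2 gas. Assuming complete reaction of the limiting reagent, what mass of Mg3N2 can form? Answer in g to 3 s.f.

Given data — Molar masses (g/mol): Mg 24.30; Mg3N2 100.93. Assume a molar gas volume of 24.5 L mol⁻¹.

508 g

n(Mg) = 367.0 / 24.30 = 15.10 mol
n(N2) = 132.7 / 24.5 = 5.416 mol
n/ν for Mg = 15.10/3 = 5.033
n/ν for N2 = 5.416/1 = 5.416
Smallest n/ν is Mg → limiting reagent.
n(Mg3N2) = (1/3) × 15.10 = 5.033 mol
mass = 5.033 × 100.93 = 508.0 g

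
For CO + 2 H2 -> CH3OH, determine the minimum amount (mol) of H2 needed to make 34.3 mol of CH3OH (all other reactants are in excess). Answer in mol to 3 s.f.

n(CH3OH) = 34.30 mol
n(H2) = (2/1) × 34.30 = 68.60 mol

68.6 mol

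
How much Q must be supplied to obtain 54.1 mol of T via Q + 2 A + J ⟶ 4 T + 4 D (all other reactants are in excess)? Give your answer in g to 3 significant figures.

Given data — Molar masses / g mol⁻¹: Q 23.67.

n(T) = 54.10 mol
n(Q) = (1/4) × 54.10 = 13.53 mol
mass = 13.53 × 23.67 = 320.3 g

320 g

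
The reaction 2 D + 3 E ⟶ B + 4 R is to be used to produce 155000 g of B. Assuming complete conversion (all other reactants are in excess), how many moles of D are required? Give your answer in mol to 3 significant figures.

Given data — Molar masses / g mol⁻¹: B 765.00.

405 mol

n(B) = 155000 / 765.00 = 202.6 mol
n(D) = (2/1) × 202.6 = 405.2 mol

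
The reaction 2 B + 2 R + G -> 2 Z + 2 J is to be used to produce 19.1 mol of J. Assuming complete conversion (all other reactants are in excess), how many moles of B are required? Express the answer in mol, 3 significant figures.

19.1 mol

n(J) = 19.10 mol
n(B) = (2/2) × 19.10 = 19.10 mol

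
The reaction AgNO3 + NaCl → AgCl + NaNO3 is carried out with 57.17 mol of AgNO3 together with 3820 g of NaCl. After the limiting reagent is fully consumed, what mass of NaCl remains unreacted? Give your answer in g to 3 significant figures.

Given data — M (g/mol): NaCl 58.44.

n(AgNO3) = 57.17 mol
n(NaCl) = 3820 / 58.44 = 65.37 mol
n/ν for AgNO3 = 57.17/1 = 57.17
n/ν for NaCl = 65.37/1 = 65.37
Smallest n/ν is AgNO3 → limiting reagent.
NaCl consumed = (1/1) × 57.17 = 57.17 mol
NaCl remaining = 65.37 − 57.17 = 8.200 mol
mass = 8.200 × 58.44 = 479.2 g

479 g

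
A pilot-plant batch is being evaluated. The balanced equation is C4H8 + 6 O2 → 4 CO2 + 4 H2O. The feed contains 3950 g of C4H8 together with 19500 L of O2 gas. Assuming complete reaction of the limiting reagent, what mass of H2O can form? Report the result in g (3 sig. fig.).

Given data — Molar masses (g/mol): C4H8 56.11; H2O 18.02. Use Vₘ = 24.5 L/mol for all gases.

n(C4H8) = 3950 / 56.11 = 70.40 mol
n(O2) = 19500 / 24.5 = 795.9 mol
n/ν for C4H8 = 70.40/1 = 70.40
n/ν for O2 = 795.9/6 = 132.7
Smallest n/ν is C4H8 → limiting reagent.
n(H2O) = (4/1) × 70.40 = 281.6 mol
mass = 281.6 × 18.02 = 5074 g

5070 g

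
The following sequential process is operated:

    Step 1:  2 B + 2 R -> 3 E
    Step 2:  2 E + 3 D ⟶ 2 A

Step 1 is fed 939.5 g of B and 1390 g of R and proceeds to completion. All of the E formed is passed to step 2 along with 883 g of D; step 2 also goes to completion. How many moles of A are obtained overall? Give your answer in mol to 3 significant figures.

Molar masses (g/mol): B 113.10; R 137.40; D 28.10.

Step 1:
n(B) = 939.5 / 113.10 = 8.307 mol
n(R) = 1390 / 137.40 = 10.12 mol
n/ν for B = 8.307/2 = 4.154
n/ν for R = 10.12/2 = 5.060
Smallest n/ν is B → limiting reagent.
n(E) produced = (3/2) × 8.307 = 12.46 mol
Step 2:
n(E) available = 12.46 mol
n(D) = 883.0 / 28.10 = 31.42 mol
n/ν for E = 12.46/2 = 6.230
n/ν for D = 31.42/3 = 10.47
Smallest n/ν is E → limiting reagent.
n(A) = (2/2) × 12.46 = 12.46 mol

12.5 mol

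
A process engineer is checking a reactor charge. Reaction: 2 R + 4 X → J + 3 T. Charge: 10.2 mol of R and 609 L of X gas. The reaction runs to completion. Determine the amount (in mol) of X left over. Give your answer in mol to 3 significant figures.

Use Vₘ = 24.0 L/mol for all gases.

n(R) = 10.20 mol
n(X) = 609.0 / 24.0 = 25.38 mol
n/ν for R = 10.20/2 = 5.100
n/ν for X = 25.38/4 = 6.345
Smallest n/ν is R → limiting reagent.
X consumed = (4/2) × 10.20 = 20.40 mol
X remaining = 25.38 − 20.40 = 4.980 mol

4.98 mol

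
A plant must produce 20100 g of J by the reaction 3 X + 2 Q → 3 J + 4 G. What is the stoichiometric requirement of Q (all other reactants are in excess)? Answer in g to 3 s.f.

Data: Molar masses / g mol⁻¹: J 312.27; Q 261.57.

11200 g

n(J) = 20100 / 312.27 = 64.37 mol
n(Q) = (2/3) × 64.37 = 42.91 mol
mass = 42.91 × 261.57 = 11220 g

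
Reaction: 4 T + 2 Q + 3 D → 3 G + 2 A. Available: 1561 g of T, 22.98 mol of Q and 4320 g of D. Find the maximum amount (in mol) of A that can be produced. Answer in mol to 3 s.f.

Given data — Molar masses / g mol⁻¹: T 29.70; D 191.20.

n(T) = 1561 / 29.70 = 52.56 mol
n(Q) = 22.98 mol
n(D) = 4320 / 191.20 = 22.59 mol
n/ν for T = 52.56/4 = 13.14
n/ν for Q = 22.98/2 = 11.49
n/ν for D = 22.59/3 = 7.530
Smallest n/ν is D → limiting reagent.
n(A) = (2/3) × 22.59 = 15.06 mol

15.1 mol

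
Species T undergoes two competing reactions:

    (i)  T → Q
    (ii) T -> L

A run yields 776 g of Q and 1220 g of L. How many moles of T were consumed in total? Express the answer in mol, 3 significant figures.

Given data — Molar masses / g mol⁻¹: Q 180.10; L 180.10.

n(Q) = 776 / 180.10 = 4.309 mol
n(L) = 1220 / 180.10 = 6.774 mol
n(T) via (i) = (1/1)×4.309 = 4.309 mol
n(T) via (ii) = (1/1)×6.774 = 6.774 mol
total n(T) = 4.309 + 6.774 = 11.08 mol

11.1 mol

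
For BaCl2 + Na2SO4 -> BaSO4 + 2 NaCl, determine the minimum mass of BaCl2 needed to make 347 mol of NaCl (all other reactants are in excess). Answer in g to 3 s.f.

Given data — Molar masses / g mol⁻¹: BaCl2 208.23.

36100 g

n(NaCl) = 347.0 mol
n(BaCl2) = (1/2) × 347.0 = 173.5 mol
mass = 173.5 × 208.23 = 36130 g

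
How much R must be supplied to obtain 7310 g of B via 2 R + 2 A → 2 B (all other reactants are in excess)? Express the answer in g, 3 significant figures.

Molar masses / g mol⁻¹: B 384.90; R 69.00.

1310 g

n(B) = 7310 / 384.90 = 18.99 mol
n(R) = (2/2) × 18.99 = 18.99 mol
mass = 18.99 × 69.00 = 1310 g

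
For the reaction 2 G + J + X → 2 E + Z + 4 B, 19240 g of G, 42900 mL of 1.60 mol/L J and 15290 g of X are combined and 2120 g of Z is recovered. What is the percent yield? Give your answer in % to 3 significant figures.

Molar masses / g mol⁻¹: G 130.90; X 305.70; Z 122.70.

n(G) = 19240 / 130.90 = 147.0 mol
n(J) = 1.60 × 42900/1000 = 68.64 mol
n(X) = 15290 / 305.70 = 50.02 mol
n/ν for G = 147.0/2 = 73.50
n/ν for J = 68.64/1 = 68.64
n/ν for X = 50.02/1 = 50.02
Smallest n/ν is X → limiting reagent.
theoretical n(Z) = (1/1) × 50.02 = 50.02 mol → 6137 g
% yield = 2120 / 6137 × 100 = 34.54 %

34.5 %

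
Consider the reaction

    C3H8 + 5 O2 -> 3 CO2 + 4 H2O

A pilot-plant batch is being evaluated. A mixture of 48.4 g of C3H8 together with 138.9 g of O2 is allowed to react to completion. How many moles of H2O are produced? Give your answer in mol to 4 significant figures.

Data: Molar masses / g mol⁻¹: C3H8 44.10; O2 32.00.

n(C3H8) = 48.40 / 44.10 = 1.098 mol
n(O2) = 138.9 / 32.00 = 4.341 mol
n/ν → C3H8: 1.098, O2: 0.8682; O2 is limiting.
n(H2O) = (4/5) × 4.341 = 3.473 mol

3.473 mol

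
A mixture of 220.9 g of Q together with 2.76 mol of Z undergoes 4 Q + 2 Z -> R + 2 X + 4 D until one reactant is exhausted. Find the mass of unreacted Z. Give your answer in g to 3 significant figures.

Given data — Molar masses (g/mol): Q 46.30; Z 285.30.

107 g

n(Q) = 220.9 / 46.30 = 4.771 mol
n(Z) = 2.760 mol
n/ν → Q: 1.193, Z: 1.380; Q is limiting.
Z consumed = (2/4) × 4.771 = 2.386 mol
Z remaining = 2.760 − 2.386 = 0.3740 mol
mass = 0.3740 × 285.30 = 106.7 g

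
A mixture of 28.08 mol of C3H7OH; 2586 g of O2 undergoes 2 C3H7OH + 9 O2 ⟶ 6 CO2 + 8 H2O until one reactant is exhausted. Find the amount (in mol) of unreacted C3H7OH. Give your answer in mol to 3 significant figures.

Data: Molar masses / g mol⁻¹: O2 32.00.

10.1 mol

n(C3H7OH) = 28.08 mol
n(O2) = 2586 / 32.00 = 80.81 mol
n/ν → C3H7OH: 14.04, O2: 8.979; O2 is limiting.
C3H7OH consumed = (2/9) × 80.81 = 17.96 mol
C3H7OH remaining = 28.08 − 17.96 = 10.12 mol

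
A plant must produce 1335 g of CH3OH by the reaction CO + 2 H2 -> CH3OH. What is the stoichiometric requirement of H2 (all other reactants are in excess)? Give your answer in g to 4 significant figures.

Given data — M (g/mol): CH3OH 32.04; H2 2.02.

168.3 g

n(CH3OH) = 1335 / 32.04 = 41.67 mol
n(H2) = (2/1) × 41.67 = 83.34 mol
mass = 83.34 × 2.02 = 168.3 g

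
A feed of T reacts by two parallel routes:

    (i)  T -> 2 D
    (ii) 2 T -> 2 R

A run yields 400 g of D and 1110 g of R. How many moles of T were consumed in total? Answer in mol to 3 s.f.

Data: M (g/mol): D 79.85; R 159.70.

n(D) = 400 / 79.85 = 5.009 mol
n(R) = 1110 / 159.70 = 6.951 mol
n(T) via (i) = (1/2)×5.009 = 2.505 mol
n(T) via (ii) = (2/2)×6.951 = 6.951 mol
total n(T) = 2.505 + 6.951 = 9.456 mol

9.46 mol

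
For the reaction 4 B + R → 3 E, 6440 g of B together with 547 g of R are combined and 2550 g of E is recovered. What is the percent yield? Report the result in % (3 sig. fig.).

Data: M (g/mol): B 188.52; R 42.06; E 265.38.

n(B) = 6440 / 188.52 = 34.16 mol
n(R) = 547.0 / 42.06 = 13.01 mol
n/ν for B = 34.16/4 = 8.540
n/ν for R = 13.01/1 = 13.01
Smallest n/ν is B → limiting reagent.
theoretical n(E) = (3/4) × 34.16 = 25.62 mol → 6799 g
% yield = 2550 / 6799 × 100 = 37.51 %

37.5 %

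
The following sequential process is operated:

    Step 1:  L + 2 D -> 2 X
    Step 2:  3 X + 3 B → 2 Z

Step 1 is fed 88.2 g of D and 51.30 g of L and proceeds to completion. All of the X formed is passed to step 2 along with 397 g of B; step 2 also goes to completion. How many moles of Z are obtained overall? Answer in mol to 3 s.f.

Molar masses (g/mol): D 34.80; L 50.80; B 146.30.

1.35 mol

Step 1:
n(D) = 88.20 / 34.80 = 2.534 mol
n(L) = 51.30 / 50.80 = 1.010 mol
n/ν → D: 1.267, L: 1.010; L is limiting.
n(X) produced = (2/1) × 1.010 = 2.020 mol
Step 2:
n(X) available = 2.020 mol
n(B) = 397.0 / 146.30 = 2.714 mol
n/ν → X: 0.6733, B: 0.9047; X is limiting.
n(Z) = (2/3) × 2.020 = 1.347 mol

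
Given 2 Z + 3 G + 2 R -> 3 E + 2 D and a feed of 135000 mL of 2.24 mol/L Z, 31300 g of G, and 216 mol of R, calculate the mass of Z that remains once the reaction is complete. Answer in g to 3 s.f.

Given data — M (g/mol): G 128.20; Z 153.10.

n(Z) = 2.24 × 135000/1000 = 302.4 mol
n(G) = 31300 / 128.20 = 244.1 mol
n(R) = 216.0 mol
n/ν for Z = 302.4/2 = 151.2
n/ν for G = 244.1/3 = 81.37
n/ν for R = 216.0/2 = 108.0
Smallest n/ν is G → limiting reagent.
Z consumed = (2/3) × 244.1 = 162.7 mol
Z remaining = 302.4 − 162.7 = 139.7 mol
mass = 139.7 × 153.10 = 21390 g

21400 g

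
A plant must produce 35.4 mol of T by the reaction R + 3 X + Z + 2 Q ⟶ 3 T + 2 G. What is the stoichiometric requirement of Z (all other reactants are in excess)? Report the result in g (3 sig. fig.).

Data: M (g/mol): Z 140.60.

1660 g

n(T) = 35.40 mol
n(Z) = (1/3) × 35.40 = 11.80 mol
mass = 11.80 × 140.60 = 1659 g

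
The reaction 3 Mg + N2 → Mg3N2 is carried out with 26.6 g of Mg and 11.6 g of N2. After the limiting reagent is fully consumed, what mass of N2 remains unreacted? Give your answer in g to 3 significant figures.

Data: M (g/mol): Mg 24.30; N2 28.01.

1.38 g

n(Mg) = 26.60 / 24.30 = 1.095 mol
n(N2) = 11.60 / 28.01 = 0.4141 mol
n/ν → Mg: 0.3650, N2: 0.4141; Mg is limiting.
N2 consumed = (1/3) × 1.095 = 0.3650 mol
N2 remaining = 0.4141 − 0.3650 = 0.04910 mol
mass = 0.04910 × 28.01 = 1.375 g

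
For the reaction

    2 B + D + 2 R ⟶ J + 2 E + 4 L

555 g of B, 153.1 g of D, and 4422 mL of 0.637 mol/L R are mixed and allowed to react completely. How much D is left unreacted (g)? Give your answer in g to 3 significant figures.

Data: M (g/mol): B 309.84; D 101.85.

61.9 g

n(B) = 555.0 / 309.84 = 1.791 mol
n(D) = 153.1 / 101.85 = 1.503 mol
n(R) = 0.637 × 4422/1000 = 2.817 mol
n/ν for B = 1.791/2 = 0.8955
n/ν for D = 1.503/1 = 1.503
n/ν for R = 2.817/2 = 1.409
Smallest n/ν is B → limiting reagent.
D consumed = (1/2) × 1.791 = 0.8955 mol
D remaining = 1.503 − 0.8955 = 0.6075 mol
mass = 0.6075 × 101.85 = 61.87 g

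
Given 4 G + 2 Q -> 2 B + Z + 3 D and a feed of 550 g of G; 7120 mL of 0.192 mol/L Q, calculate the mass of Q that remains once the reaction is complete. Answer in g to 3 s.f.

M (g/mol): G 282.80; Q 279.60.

110 g

n(G) = 550.0 / 282.80 = 1.945 mol
n(Q) = 0.192 × 7120/1000 = 1.367 mol
n/ν for G = 1.945/4 = 0.4863
n/ν for Q = 1.367/2 = 0.6835
Smallest n/ν is G → limiting reagent.
Q consumed = (2/4) × 1.945 = 0.9725 mol
Q remaining = 1.367 − 0.9725 = 0.3945 mol
mass = 0.3945 × 279.60 = 110.3 g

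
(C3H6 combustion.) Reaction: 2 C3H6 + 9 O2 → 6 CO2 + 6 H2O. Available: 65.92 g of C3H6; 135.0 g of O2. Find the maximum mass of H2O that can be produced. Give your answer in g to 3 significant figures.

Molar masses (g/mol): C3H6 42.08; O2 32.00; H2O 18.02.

n(C3H6) = 65.92 / 42.08 = 1.567 mol
n(O2) = 135.0 / 32.00 = 4.219 mol
n/ν for C3H6 = 1.567/2 = 0.7835
n/ν for O2 = 4.219/9 = 0.4688
Smallest n/ν is O2 → limiting reagent.
n(H2O) = (6/9) × 4.219 = 2.813 mol
mass = 2.813 × 18.02 = 50.69 g

50.7 g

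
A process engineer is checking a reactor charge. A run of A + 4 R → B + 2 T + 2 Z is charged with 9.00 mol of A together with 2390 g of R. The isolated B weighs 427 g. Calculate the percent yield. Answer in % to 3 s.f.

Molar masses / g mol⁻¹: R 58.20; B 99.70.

n(A) = 9.000 mol
n(R) = 2390 / 58.20 = 41.07 mol
n/ν for A = 9.000/1 = 9.000
n/ν for R = 41.07/4 = 10.27
Smallest n/ν is A → limiting reagent.
theoretical n(B) = (1/1) × 9.000 = 9.000 mol → 897.3 g
% yield = 427 / 897.3 × 100 = 47.59 %

47.6 %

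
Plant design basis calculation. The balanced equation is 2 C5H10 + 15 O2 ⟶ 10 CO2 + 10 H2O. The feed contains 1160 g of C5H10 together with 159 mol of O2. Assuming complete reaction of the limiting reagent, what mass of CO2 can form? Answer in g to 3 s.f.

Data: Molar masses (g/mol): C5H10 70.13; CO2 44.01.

n(C5H10) = 1160 / 70.13 = 16.54 mol
n(O2) = 159.0 mol
n/ν for C5H10 = 16.54/2 = 8.270
n/ν for O2 = 159.0/15 = 10.60
Smallest n/ν is C5H10 → limiting reagent.
n(CO2) = (10/2) × 16.54 = 82.70 mol
mass = 82.70 × 44.01 = 3640 g

3640 g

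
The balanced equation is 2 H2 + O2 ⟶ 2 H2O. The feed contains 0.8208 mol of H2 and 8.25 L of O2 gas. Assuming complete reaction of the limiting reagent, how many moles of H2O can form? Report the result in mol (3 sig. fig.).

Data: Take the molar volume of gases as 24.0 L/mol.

n(H2) = 0.8208 mol
n(O2) = 8.250 / 24.0 = 0.3438 mol
n/ν for H2 = 0.8208/2 = 0.4104
n/ν for O2 = 0.3438/1 = 0.3438
Smallest n/ν is O2 → limiting reagent.
n(H2O) = (2/1) × 0.3438 = 0.6876 mol

0.688 mol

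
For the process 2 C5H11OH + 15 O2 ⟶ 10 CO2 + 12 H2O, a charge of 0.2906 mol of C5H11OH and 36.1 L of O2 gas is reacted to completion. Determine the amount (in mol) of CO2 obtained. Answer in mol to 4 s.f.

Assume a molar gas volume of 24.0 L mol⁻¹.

n(C5H11OH) = 0.2906 mol
n(O2) = 36.10 / 24.0 = 1.504 mol
n/ν for C5H11OH = 0.2906/2 = 0.1453
n/ν for O2 = 1.504/15 = 0.1003
Smallest n/ν is O2 → limiting reagent.
n(CO2) = (10/15) × 1.504 = 1.003 mol

1.003 mol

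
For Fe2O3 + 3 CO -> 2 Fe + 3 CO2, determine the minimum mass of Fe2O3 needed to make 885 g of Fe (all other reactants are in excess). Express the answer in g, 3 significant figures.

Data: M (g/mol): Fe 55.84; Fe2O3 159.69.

n(Fe) = 885 / 55.84 = 15.85 mol
n(Fe2O3) = (1/2) × 15.85 = 7.925 mol
mass = 7.925 × 159.69 = 1266 g

1270 g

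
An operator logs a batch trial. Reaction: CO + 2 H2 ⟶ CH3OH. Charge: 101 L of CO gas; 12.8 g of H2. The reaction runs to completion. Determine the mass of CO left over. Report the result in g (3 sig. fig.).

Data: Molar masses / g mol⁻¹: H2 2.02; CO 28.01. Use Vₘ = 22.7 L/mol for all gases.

n(CO) = 101.0 / 22.7 = 4.449 mol
n(H2) = 12.80 / 2.02 = 6.337 mol
n/ν for CO = 4.449/1 = 4.449
n/ν for H2 = 6.337/2 = 3.169
Smallest n/ν is H2 → limiting reagent.
CO consumed = (1/2) × 6.337 = 3.169 mol
CO remaining = 4.449 − 3.169 = 1.280 mol
mass = 1.280 × 28.01 = 35.85 g

35.9 g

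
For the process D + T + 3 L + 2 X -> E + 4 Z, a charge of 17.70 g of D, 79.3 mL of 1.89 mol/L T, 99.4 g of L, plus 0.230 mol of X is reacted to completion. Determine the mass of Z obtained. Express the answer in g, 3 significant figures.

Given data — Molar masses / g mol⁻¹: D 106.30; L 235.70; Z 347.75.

160 g

n(D) = 17.70 / 106.30 = 0.1665 mol
n(T) = 1.89 × 79.30/1000 = 0.1499 mol
n(L) = 99.40 / 235.70 = 0.4217 mol
n(X) = 0.2300 mol
n/ν for D = 0.1665/1 = 0.1665
n/ν for T = 0.1499/1 = 0.1499
n/ν for L = 0.4217/3 = 0.1406
n/ν for X = 0.2300/2 = 0.1150
Smallest n/ν is X → limiting reagent.
n(Z) = (4/2) × 0.2300 = 0.4600 mol
mass = 0.4600 × 347.75 = 160.0 g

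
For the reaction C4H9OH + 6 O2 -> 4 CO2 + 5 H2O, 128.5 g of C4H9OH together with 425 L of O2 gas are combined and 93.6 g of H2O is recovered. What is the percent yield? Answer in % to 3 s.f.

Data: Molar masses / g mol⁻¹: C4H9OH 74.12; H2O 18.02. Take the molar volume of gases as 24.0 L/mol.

n(C4H9OH) = 128.5 / 74.12 = 1.734 mol
n(O2) = 425.0 / 24.0 = 17.71 mol
n/ν for C4H9OH = 1.734/1 = 1.734
n/ν for O2 = 17.71/6 = 2.952
Smallest n/ν is C4H9OH → limiting reagent.
theoretical n(H2O) = (5/1) × 1.734 = 8.670 mol → 156.2 g
% yield = 93.6 / 156.2 × 100 = 59.92 %

59.9 %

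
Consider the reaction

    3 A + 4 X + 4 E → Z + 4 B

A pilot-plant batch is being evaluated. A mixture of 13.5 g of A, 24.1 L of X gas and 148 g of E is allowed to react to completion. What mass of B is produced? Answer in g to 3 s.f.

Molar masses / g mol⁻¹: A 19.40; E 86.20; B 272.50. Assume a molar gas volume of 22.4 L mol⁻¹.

253 g

n(A) = 13.50 / 19.40 = 0.6959 mol
n(X) = 24.10 / 22.4 = 1.076 mol
n(E) = 148.0 / 86.20 = 1.717 mol
n/ν for A = 0.6959/3 = 0.2320
n/ν for X = 1.076/4 = 0.2690
n/ν for E = 1.717/4 = 0.4293
Smallest n/ν is A → limiting reagent.
n(B) = (4/3) × 0.6959 = 0.9279 mol
mass = 0.9279 × 272.50 = 252.9 g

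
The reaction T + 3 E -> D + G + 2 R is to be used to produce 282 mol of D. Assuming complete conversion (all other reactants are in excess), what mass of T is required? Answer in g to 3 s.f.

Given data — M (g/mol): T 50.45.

n(D) = 282.0 mol
n(T) = (1/1) × 282.0 = 282.0 mol
mass = 282.0 × 50.45 = 14230 g

14200 g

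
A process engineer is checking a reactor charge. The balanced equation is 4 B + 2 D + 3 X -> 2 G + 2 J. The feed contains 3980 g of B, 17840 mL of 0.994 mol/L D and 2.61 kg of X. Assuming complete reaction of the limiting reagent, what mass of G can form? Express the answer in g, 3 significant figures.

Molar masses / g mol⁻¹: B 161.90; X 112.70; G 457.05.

5620 g

n(B) = 3980 / 161.90 = 24.58 mol
n(D) = 0.994 × 17840/1000 = 17.73 mol
n(X) = 2.610×1000 / 112.70 = 23.16 mol
n/ν for B = 24.58/4 = 6.145
n/ν for D = 17.73/2 = 8.865
n/ν for X = 23.16/3 = 7.720
Smallest n/ν is B → limiting reagent.
n(G) = (2/4) × 24.58 = 12.29 mol
mass = 12.29 × 457.05 = 5617 g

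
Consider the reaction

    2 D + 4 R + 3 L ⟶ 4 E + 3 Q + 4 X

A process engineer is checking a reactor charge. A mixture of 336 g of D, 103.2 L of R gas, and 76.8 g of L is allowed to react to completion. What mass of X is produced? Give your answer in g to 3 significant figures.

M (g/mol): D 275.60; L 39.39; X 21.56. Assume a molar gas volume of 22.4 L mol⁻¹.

n(D) = 336.0 / 275.60 = 1.219 mol
n(R) = 103.2 / 22.4 = 4.607 mol
n(L) = 76.80 / 39.39 = 1.950 mol
n/ν for D = 1.219/2 = 0.6095
n/ν for R = 4.607/4 = 1.152
n/ν for L = 1.950/3 = 0.6500
Smallest n/ν is D → limiting reagent.
n(X) = (4/2) × 1.219 = 2.438 mol
mass = 2.438 × 21.56 = 52.56 g

52.6 g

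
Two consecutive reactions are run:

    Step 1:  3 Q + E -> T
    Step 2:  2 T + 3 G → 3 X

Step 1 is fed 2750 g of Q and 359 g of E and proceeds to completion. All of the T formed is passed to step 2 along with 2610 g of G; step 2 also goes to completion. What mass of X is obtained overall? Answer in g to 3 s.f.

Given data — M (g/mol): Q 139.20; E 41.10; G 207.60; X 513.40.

5070 g

Step 1:
n(Q) = 2750 / 139.20 = 19.76 mol
n(E) = 359.0 / 41.10 = 8.735 mol
n/ν for Q = 19.76/3 = 6.587
n/ν for E = 8.735/1 = 8.735
Smallest n/ν is Q → limiting reagent.
n(T) produced = (1/3) × 19.76 = 6.587 mol
Step 2:
n(T) available = 6.587 mol
n(G) = 2610 / 207.60 = 12.57 mol
n/ν for T = 6.587/2 = 3.294
n/ν for G = 12.57/3 = 4.190
Smallest n/ν is T → limiting reagent.
n(X) = (3/2) × 6.587 = 9.881 mol
mass = 9.881 × 513.40 = 5073 g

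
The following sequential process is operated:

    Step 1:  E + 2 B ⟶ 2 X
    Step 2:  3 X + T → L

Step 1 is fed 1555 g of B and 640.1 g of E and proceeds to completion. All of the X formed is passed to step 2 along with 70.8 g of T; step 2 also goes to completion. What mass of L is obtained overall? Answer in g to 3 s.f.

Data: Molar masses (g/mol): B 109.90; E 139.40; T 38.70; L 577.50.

1060 g

Step 1:
n(B) = 1555 / 109.90 = 14.15 mol
n(E) = 640.1 / 139.40 = 4.592 mol
n/ν for B = 14.15/2 = 7.075
n/ν for E = 4.592/1 = 4.592
Smallest n/ν is E → limiting reagent.
n(X) produced = (2/1) × 4.592 = 9.184 mol
Step 2:
n(X) available = 9.184 mol
n(T) = 70.80 / 38.70 = 1.829 mol
n/ν for X = 9.184/3 = 3.061
n/ν for T = 1.829/1 = 1.829
Smallest n/ν is T → limiting reagent.
n(L) = (1/1) × 1.829 = 1.829 mol
mass = 1.829 × 577.50 = 1056 g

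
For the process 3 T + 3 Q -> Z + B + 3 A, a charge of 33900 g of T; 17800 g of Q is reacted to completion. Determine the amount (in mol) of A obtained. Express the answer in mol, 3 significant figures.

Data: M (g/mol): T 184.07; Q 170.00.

105 mol

n(T) = 33900 / 184.07 = 184.2 mol
n(Q) = 17800 / 170.00 = 104.7 mol
n/ν for T = 184.2/3 = 61.40
n/ν for Q = 104.7/3 = 34.90
Smallest n/ν is Q → limiting reagent.
n(A) = (3/3) × 104.7 = 104.7 mol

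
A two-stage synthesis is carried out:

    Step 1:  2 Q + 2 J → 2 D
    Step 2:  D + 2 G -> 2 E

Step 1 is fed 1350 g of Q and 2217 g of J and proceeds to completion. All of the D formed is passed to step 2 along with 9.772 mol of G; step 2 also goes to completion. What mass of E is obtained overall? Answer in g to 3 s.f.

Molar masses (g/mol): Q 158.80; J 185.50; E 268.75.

Step 1:
n(Q) = 1350 / 158.80 = 8.501 mol
n(J) = 2217 / 185.50 = 11.95 mol
n/ν → Q: 4.251, J: 5.975; Q is limiting.
n(D) produced = (2/2) × 8.501 = 8.501 mol
Step 2:
n(D) available = 8.501 mol
n(G) = 9.772 mol
n/ν → D: 8.501, G: 4.886; G is limiting.
n(E) = (2/2) × 9.772 = 9.772 mol
mass = 9.772 × 268.75 = 2626 g

2630 g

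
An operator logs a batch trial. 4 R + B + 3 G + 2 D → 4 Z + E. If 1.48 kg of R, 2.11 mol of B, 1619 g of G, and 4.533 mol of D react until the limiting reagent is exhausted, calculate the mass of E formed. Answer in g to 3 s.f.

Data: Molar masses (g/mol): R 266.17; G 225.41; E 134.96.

n(R) = 1.480×1000 / 266.17 = 5.560 mol
n(B) = 2.110 mol
n(G) = 1619 / 225.41 = 7.182 mol
n(D) = 4.533 mol
n/ν for R = 5.560/4 = 1.390
n/ν for B = 2.110/1 = 2.110
n/ν for G = 7.182/3 = 2.394
n/ν for D = 4.533/2 = 2.267
Smallest n/ν is R → limiting reagent.
n(E) = (1/4) × 5.560 = 1.390 mol
mass = 1.390 × 134.96 = 187.6 g

188 g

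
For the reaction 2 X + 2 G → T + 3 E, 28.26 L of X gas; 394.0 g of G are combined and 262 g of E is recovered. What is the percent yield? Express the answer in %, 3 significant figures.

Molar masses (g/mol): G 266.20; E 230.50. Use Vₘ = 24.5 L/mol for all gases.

n(X) = 28.26 / 24.5 = 1.153 mol
n(G) = 394.0 / 266.20 = 1.480 mol
n/ν for X = 1.153/2 = 0.5765
n/ν for G = 1.480/2 = 0.7400
Smallest n/ν is X → limiting reagent.
theoretical n(E) = (3/2) × 1.153 = 1.730 mol → 398.8 g
% yield = 262 / 398.8 × 100 = 65.70 %

65.7 %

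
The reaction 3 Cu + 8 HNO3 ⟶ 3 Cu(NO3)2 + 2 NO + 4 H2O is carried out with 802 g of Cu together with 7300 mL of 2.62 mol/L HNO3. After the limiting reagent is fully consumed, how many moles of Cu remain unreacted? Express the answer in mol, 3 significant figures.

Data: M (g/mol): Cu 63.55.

n(Cu) = 802.0 / 63.55 = 12.62 mol
n(HNO3) = 2.62 × 7300/1000 = 19.13 mol
n/ν for Cu = 12.62/3 = 4.207
n/ν for HNO3 = 19.13/8 = 2.391
Smallest n/ν is HNO3 → limiting reagent.
Cu consumed = (3/8) × 19.13 = 7.174 mol
Cu remaining = 12.62 − 7.174 = 5.446 mol

5.45 mol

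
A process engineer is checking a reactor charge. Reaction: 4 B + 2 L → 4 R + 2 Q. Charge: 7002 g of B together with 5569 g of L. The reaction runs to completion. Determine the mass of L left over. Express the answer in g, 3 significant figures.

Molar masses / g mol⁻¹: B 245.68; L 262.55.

1830 g

n(B) = 7002 / 245.68 = 28.50 mol
n(L) = 5569 / 262.55 = 21.21 mol
n/ν for B = 28.50/4 = 7.125
n/ν for L = 21.21/2 = 10.61
Smallest n/ν is B → limiting reagent.
L consumed = (2/4) × 28.50 = 14.25 mol
L remaining = 21.21 − 14.25 = 6.960 mol
mass = 6.960 × 262.55 = 1827 g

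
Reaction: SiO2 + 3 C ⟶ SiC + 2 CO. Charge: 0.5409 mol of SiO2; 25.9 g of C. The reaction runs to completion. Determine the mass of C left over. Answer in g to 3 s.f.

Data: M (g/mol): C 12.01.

n(SiO2) = 0.5409 mol
n(C) = 25.90 / 12.01 = 2.157 mol
n/ν → SiO2: 0.5409, C: 0.7190; SiO2 is limiting.
C consumed = (3/1) × 0.5409 = 1.623 mol
C remaining = 2.157 − 1.623 = 0.5340 mol
mass = 0.5340 × 12.01 = 6.413 g

6.41 g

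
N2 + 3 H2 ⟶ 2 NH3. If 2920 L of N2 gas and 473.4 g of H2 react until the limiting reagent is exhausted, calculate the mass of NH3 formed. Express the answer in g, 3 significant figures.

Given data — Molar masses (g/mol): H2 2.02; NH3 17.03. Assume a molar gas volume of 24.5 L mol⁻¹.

2660 g

n(N2) = 2920 / 24.5 = 119.2 mol
n(H2) = 473.4 / 2.02 = 234.4 mol
n/ν for N2 = 119.2/1 = 119.2
n/ν for H2 = 234.4/3 = 78.13
Smallest n/ν is H2 → limiting reagent.
n(NH3) = (2/3) × 234.4 = 156.3 mol
mass = 156.3 × 17.03 = 2662 g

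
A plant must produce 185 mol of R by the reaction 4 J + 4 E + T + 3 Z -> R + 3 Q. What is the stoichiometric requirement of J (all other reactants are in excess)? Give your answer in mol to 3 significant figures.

740 mol

n(R) = 185.0 mol
n(J) = (4/1) × 185.0 = 740.0 mol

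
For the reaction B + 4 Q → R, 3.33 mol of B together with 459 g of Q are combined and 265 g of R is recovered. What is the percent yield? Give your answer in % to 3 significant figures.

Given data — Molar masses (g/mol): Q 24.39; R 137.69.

57.8 %

n(B) = 3.330 mol
n(Q) = 459.0 / 24.39 = 18.82 mol
n/ν for B = 3.330/1 = 3.330
n/ν for Q = 18.82/4 = 4.705
Smallest n/ν is B → limiting reagent.
theoretical n(R) = (1/1) × 3.330 = 3.330 mol → 458.5 g
% yield = 265 / 458.5 × 100 = 57.80 %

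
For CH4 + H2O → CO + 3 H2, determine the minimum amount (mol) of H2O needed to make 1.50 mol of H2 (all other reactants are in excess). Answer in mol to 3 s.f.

0.500 mol

n(H2) = 1.500 mol
n(H2O) = (1/3) × 1.500 = 0.5000 mol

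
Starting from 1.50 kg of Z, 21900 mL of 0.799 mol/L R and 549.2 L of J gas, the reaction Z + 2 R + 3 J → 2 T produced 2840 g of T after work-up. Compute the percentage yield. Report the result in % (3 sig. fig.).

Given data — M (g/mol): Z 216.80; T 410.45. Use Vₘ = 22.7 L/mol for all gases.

50.0 %

n(Z) = 1.500×1000 / 216.80 = 6.919 mol
n(R) = 0.799 × 21900/1000 = 17.50 mol
n(J) = 549.2 / 22.7 = 24.19 mol
n/ν → Z: 6.919, R: 8.750, J: 8.063; Z is limiting.
theoretical n(T) = (2/1) × 6.919 = 13.84 mol → 5681 g
% yield = 2840 / 5681 × 100 = 49.99 %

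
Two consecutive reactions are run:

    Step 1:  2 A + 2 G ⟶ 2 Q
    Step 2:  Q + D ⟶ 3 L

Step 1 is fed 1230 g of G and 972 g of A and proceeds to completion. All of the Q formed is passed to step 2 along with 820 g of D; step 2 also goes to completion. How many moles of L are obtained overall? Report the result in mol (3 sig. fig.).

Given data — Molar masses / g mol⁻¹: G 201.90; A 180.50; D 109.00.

16.2 mol

Step 1:
n(G) = 1230 / 201.90 = 6.092 mol
n(A) = 972.0 / 180.50 = 5.385 mol
n/ν for G = 6.092/2 = 3.046
n/ν for A = 5.385/2 = 2.693
Smallest n/ν is A → limiting reagent.
n(Q) produced = (2/2) × 5.385 = 5.385 mol
Step 2:
n(Q) available = 5.385 mol
n(D) = 820.0 / 109.00 = 7.523 mol
n/ν for Q = 5.385/1 = 5.385
n/ν for D = 7.523/1 = 7.523
Smallest n/ν is Q → limiting reagent.
n(L) = (3/1) × 5.385 = 16.16 mol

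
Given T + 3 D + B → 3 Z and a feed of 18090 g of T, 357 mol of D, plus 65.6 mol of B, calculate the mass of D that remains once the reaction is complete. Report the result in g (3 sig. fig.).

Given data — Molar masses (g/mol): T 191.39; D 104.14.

n(T) = 18090 / 191.39 = 94.52 mol
n(D) = 357.0 mol
n(B) = 65.60 mol
n/ν → T: 94.52, D: 119.0, B: 65.60; B is limiting.
D consumed = (3/1) × 65.60 = 196.8 mol
D remaining = 357.0 − 196.8 = 160.2 mol
mass = 160.2 × 104.14 = 16680 g

16700 g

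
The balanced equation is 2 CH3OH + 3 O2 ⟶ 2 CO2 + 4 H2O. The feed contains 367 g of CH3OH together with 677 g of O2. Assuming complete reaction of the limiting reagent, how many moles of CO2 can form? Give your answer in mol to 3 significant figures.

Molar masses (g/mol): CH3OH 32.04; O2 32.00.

n(CH3OH) = 367.0 / 32.04 = 11.45 mol
n(O2) = 677.0 / 32.00 = 21.16 mol
n/ν → CH3OH: 5.725, O2: 7.053; CH3OH is limiting.
n(CO2) = (2/2) × 11.45 = 11.45 mol

11.5 mol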